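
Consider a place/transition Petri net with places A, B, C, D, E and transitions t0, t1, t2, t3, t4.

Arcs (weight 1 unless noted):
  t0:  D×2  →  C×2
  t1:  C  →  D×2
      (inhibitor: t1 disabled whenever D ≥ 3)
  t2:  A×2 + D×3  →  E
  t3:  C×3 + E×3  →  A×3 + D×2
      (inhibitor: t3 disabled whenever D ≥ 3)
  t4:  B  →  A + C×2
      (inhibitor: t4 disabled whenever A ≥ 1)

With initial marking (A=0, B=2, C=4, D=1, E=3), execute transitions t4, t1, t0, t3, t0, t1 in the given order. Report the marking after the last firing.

(A=4, B=1, C=5, D=3, E=0)

step 1: fire t4:  (A=0, B=2, C=4, D=1, E=3) → (A=1, B=1, C=6, D=1, E=3)
step 2: fire t1:  (A=1, B=1, C=6, D=1, E=3) → (A=1, B=1, C=5, D=3, E=3)
step 3: fire t0:  (A=1, B=1, C=5, D=3, E=3) → (A=1, B=1, C=7, D=1, E=3)
step 4: fire t3:  (A=1, B=1, C=7, D=1, E=3) → (A=4, B=1, C=4, D=3, E=0)
step 5: fire t0:  (A=4, B=1, C=4, D=3, E=0) → (A=4, B=1, C=6, D=1, E=0)
step 6: fire t1:  (A=4, B=1, C=6, D=1, E=0) → (A=4, B=1, C=5, D=3, E=0)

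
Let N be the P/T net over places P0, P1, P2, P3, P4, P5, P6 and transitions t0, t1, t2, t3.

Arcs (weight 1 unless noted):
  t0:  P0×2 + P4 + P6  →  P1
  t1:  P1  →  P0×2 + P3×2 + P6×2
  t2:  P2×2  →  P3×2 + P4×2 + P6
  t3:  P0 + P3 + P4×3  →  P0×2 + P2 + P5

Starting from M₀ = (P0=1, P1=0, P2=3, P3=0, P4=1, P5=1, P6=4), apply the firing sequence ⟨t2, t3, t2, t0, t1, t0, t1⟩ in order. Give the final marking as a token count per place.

(P0=2, P1=0, P2=0, P3=7, P4=0, P5=2, P6=8)

step 1: fire t2:  (P0=1, P1=0, P2=3, P3=0, P4=1, P5=1, P6=4) → (P0=1, P1=0, P2=1, P3=2, P4=3, P5=1, P6=5)
step 2: fire t3:  (P0=1, P1=0, P2=1, P3=2, P4=3, P5=1, P6=5) → (P0=2, P1=0, P2=2, P3=1, P4=0, P5=2, P6=5)
step 3: fire t2:  (P0=2, P1=0, P2=2, P3=1, P4=0, P5=2, P6=5) → (P0=2, P1=0, P2=0, P3=3, P4=2, P5=2, P6=6)
step 4: fire t0:  (P0=2, P1=0, P2=0, P3=3, P4=2, P5=2, P6=6) → (P0=0, P1=1, P2=0, P3=3, P4=1, P5=2, P6=5)
step 5: fire t1:  (P0=0, P1=1, P2=0, P3=3, P4=1, P5=2, P6=5) → (P0=2, P1=0, P2=0, P3=5, P4=1, P5=2, P6=7)
step 6: fire t0:  (P0=2, P1=0, P2=0, P3=5, P4=1, P5=2, P6=7) → (P0=0, P1=1, P2=0, P3=5, P4=0, P5=2, P6=6)
step 7: fire t1:  (P0=0, P1=1, P2=0, P3=5, P4=0, P5=2, P6=6) → (P0=2, P1=0, P2=0, P3=7, P4=0, P5=2, P6=8)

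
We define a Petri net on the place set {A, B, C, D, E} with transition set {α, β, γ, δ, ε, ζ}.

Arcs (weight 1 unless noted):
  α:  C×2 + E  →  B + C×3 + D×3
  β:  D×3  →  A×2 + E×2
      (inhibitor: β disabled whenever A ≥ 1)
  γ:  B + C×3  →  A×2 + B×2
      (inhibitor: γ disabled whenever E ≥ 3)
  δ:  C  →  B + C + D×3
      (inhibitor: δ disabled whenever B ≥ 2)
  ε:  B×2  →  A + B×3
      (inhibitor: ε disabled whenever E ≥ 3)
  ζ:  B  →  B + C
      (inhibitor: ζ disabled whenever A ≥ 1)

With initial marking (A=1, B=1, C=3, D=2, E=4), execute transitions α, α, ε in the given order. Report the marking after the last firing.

step 1: fire α:  (A=1, B=1, C=3, D=2, E=4) → (A=1, B=2, C=4, D=5, E=3)
step 2: fire α:  (A=1, B=2, C=4, D=5, E=3) → (A=1, B=3, C=5, D=8, E=2)
step 3: fire ε:  (A=1, B=3, C=5, D=8, E=2) → (A=2, B=4, C=5, D=8, E=2)

(A=2, B=4, C=5, D=8, E=2)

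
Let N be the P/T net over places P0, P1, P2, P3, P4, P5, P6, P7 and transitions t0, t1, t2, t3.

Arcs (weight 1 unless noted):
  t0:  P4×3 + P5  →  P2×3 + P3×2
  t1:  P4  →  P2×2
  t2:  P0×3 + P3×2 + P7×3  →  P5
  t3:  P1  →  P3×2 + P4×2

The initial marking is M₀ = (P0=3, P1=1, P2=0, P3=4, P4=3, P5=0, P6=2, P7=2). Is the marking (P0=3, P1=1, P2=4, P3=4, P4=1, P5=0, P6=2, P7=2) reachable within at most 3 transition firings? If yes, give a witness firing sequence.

step 1: fire t1:  (P0=3, P1=1, P2=0, P3=4, P4=3, P5=0, P6=2, P7=2) → (P0=3, P1=1, P2=2, P3=4, P4=2, P5=0, P6=2, P7=2)
step 2: fire t1:  (P0=3, P1=1, P2=2, P3=4, P4=2, P5=0, P6=2, P7=2) → (P0=3, P1=1, P2=4, P3=4, P4=1, P5=0, P6=2, P7=2)

YES — reachable via ⟨t1, t1⟩ (2 firings)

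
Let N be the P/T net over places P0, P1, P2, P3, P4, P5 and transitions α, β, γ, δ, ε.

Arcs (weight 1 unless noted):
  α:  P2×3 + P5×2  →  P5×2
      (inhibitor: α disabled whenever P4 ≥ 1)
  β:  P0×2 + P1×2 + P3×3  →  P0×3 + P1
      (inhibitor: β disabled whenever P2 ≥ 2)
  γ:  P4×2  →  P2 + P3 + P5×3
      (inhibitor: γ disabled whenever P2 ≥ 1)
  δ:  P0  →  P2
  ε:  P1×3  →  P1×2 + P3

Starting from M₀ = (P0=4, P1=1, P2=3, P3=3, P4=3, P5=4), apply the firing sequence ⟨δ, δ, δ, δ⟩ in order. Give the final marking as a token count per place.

step 1: fire δ:  (P0=4, P1=1, P2=3, P3=3, P4=3, P5=4) → (P0=3, P1=1, P2=4, P3=3, P4=3, P5=4)
step 2: fire δ:  (P0=3, P1=1, P2=4, P3=3, P4=3, P5=4) → (P0=2, P1=1, P2=5, P3=3, P4=3, P5=4)
step 3: fire δ:  (P0=2, P1=1, P2=5, P3=3, P4=3, P5=4) → (P0=1, P1=1, P2=6, P3=3, P4=3, P5=4)
step 4: fire δ:  (P0=1, P1=1, P2=6, P3=3, P4=3, P5=4) → (P0=0, P1=1, P2=7, P3=3, P4=3, P5=4)

(P0=0, P1=1, P2=7, P3=3, P4=3, P5=4)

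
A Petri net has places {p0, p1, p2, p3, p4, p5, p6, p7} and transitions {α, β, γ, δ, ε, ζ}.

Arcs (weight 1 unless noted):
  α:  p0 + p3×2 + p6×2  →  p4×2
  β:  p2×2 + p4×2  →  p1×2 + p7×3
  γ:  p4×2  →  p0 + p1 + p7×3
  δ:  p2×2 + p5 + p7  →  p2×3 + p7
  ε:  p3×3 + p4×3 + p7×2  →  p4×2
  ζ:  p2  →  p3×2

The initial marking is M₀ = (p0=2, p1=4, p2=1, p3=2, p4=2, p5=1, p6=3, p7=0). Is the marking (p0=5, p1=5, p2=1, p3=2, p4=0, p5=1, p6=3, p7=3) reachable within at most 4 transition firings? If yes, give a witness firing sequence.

NO — not reachable within 4 firings

depth 0: 1 marking
depth 1: 4 markings reached so far
depth 2: 7 markings reached so far
depth 3: 9 markings reached so far
depth 4: 10 markings reached so far
target is not among the 10 markings reachable within 4 steps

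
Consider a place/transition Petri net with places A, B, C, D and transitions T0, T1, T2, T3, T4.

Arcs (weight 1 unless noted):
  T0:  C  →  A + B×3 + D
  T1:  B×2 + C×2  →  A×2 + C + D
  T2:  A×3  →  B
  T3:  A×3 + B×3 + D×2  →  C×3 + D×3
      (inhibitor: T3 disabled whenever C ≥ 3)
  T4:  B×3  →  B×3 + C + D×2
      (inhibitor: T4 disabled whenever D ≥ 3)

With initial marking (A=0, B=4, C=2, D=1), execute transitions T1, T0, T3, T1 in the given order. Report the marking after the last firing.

(A=2, B=0, C=2, D=5)

step 1: fire T1:  (A=0, B=4, C=2, D=1) → (A=2, B=2, C=1, D=2)
step 2: fire T0:  (A=2, B=2, C=1, D=2) → (A=3, B=5, C=0, D=3)
step 3: fire T3:  (A=3, B=5, C=0, D=3) → (A=0, B=2, C=3, D=4)
step 4: fire T1:  (A=0, B=2, C=3, D=4) → (A=2, B=0, C=2, D=5)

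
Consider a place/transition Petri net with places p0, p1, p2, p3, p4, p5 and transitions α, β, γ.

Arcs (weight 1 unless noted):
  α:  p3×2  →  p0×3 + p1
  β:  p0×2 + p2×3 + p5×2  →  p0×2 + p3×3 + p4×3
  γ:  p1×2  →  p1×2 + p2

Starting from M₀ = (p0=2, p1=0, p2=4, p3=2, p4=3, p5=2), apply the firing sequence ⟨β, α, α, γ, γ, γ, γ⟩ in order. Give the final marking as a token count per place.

step 1: fire β:  (p0=2, p1=0, p2=4, p3=2, p4=3, p5=2) → (p0=2, p1=0, p2=1, p3=5, p4=6, p5=0)
step 2: fire α:  (p0=2, p1=0, p2=1, p3=5, p4=6, p5=0) → (p0=5, p1=1, p2=1, p3=3, p4=6, p5=0)
step 3: fire α:  (p0=5, p1=1, p2=1, p3=3, p4=6, p5=0) → (p0=8, p1=2, p2=1, p3=1, p4=6, p5=0)
step 4: fire γ:  (p0=8, p1=2, p2=1, p3=1, p4=6, p5=0) → (p0=8, p1=2, p2=2, p3=1, p4=6, p5=0)
step 5: fire γ:  (p0=8, p1=2, p2=2, p3=1, p4=6, p5=0) → (p0=8, p1=2, p2=3, p3=1, p4=6, p5=0)
step 6: fire γ:  (p0=8, p1=2, p2=3, p3=1, p4=6, p5=0) → (p0=8, p1=2, p2=4, p3=1, p4=6, p5=0)
step 7: fire γ:  (p0=8, p1=2, p2=4, p3=1, p4=6, p5=0) → (p0=8, p1=2, p2=5, p3=1, p4=6, p5=0)

(p0=8, p1=2, p2=5, p3=1, p4=6, p5=0)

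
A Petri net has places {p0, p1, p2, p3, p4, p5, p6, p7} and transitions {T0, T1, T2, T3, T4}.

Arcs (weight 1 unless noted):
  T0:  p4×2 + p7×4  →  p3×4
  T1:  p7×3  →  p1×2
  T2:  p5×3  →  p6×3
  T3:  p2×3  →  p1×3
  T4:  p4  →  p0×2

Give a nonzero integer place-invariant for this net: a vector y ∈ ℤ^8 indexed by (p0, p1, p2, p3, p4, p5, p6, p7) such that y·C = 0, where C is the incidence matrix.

y = (p0:1, p1:0, p2:0, p3:1, p4:2, p5:0, p6:0, p7:0)

Incidence matrix C (rows=places, cols=transitions):
       T0   T1   T2   T3   T4
   p0   0    0    0    0    2
   p1   0    2    0    3    0
   p2   0    0    0   -3    0
   p3   4    0    0    0    0
   p4  -2    0    0    0   -1
   p5   0    0   -3    0    0
   p6   0    0    3    0    0
   p7  -4   -3    0    0    0

Candidate y = [1, 0, 0, 1, 2, 0, 0, 0]; check y·C column-wise:
  col T0: 1·0 + 1·4 + 2·-2 + 0·-4 = 0
  col T1: 1·0 + 0·2 + 1·0 + 2·0 + 0·-3 = 0
  col T2: 1·0 + 1·0 + 2·0 + 0·-3 + 0·3 = 0
  col T3: 1·0 + 0·3 + 0·-3 + 1·0 + 2·0 = 0
  col T4: 1·2 + 1·0 + 2·-1 = 0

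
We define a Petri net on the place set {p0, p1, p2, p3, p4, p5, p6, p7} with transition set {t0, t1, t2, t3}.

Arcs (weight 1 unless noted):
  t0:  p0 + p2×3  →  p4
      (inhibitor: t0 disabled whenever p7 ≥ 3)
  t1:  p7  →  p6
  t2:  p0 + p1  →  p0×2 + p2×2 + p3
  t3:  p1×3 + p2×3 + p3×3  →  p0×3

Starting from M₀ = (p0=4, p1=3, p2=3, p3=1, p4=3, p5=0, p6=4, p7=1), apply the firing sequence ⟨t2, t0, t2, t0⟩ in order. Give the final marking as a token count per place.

step 1: fire t2:  (p0=4, p1=3, p2=3, p3=1, p4=3, p5=0, p6=4, p7=1) → (p0=5, p1=2, p2=5, p3=2, p4=3, p5=0, p6=4, p7=1)
step 2: fire t0:  (p0=5, p1=2, p2=5, p3=2, p4=3, p5=0, p6=4, p7=1) → (p0=4, p1=2, p2=2, p3=2, p4=4, p5=0, p6=4, p7=1)
step 3: fire t2:  (p0=4, p1=2, p2=2, p3=2, p4=4, p5=0, p6=4, p7=1) → (p0=5, p1=1, p2=4, p3=3, p4=4, p5=0, p6=4, p7=1)
step 4: fire t0:  (p0=5, p1=1, p2=4, p3=3, p4=4, p5=0, p6=4, p7=1) → (p0=4, p1=1, p2=1, p3=3, p4=5, p5=0, p6=4, p7=1)

(p0=4, p1=1, p2=1, p3=3, p4=5, p5=0, p6=4, p7=1)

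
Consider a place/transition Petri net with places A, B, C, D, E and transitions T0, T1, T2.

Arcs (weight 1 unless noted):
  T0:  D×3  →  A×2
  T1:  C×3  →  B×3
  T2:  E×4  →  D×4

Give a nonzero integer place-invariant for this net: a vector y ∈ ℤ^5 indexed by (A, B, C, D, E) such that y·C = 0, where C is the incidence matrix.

Incidence matrix C (rows=places, cols=transitions):
       T0   T1   T2
    A   2    0    0
    B   0    3    0
    C   0   -3    0
    D  -3    0    4
    E   0    0   -4

Candidate y = [0, 1, 1, 0, 0]; check y·C column-wise:
  col T0: 0·2 + 1·0 + 1·0 + 0·-3 = 0
  col T1: 1·3 + 1·-3 = 0
  col T2: 1·0 + 1·0 + 0·4 + 0·-4 = 0

y = (A:0, B:1, C:1, D:0, E:0)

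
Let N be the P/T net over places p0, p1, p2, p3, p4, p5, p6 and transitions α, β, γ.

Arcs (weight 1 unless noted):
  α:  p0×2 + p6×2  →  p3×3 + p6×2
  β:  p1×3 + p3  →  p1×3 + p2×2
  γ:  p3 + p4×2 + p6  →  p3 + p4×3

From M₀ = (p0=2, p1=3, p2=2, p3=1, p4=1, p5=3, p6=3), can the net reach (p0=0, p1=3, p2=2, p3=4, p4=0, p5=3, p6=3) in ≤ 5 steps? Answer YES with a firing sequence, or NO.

depth 0: 1 marking
depth 1: 3 markings reached so far
depth 2: 4 markings reached so far
depth 3: 5 markings reached so far
depth 4: 6 markings reached so far
depth 5: 7 markings reached so far
target is not among the 7 markings reachable within 5 steps

NO — not reachable within 5 firings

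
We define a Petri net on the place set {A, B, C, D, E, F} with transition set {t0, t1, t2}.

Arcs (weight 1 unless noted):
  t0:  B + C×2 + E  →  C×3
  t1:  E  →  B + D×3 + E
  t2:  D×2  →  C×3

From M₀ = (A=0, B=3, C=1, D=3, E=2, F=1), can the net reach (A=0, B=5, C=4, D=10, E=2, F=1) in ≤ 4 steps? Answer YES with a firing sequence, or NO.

depth 0: 1 marking
depth 1: 3 markings reached so far
depth 2: 6 markings reached so far
depth 3: 11 markings reached so far
depth 4: 18 markings reached so far
target is not among the 18 markings reachable within 4 steps

NO — not reachable within 4 firings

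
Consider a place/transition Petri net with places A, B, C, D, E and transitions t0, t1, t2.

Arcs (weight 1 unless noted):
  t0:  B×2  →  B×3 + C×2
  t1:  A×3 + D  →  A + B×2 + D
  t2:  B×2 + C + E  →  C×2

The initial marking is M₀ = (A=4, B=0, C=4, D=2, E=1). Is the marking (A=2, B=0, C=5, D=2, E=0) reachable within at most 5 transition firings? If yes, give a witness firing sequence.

YES — reachable via ⟨t1, t2⟩ (2 firings)

step 1: fire t1:  (A=4, B=0, C=4, D=2, E=1) → (A=2, B=2, C=4, D=2, E=1)
step 2: fire t2:  (A=2, B=2, C=4, D=2, E=1) → (A=2, B=0, C=5, D=2, E=0)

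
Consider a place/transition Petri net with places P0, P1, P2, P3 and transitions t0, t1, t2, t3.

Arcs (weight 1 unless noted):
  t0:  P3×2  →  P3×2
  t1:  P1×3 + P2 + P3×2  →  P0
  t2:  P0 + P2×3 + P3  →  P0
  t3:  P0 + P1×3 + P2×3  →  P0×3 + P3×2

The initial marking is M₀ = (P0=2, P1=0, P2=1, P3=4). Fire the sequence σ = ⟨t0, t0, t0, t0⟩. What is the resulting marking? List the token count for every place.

step 1: fire t0:  (P0=2, P1=0, P2=1, P3=4) → (P0=2, P1=0, P2=1, P3=4)
step 2: fire t0:  (P0=2, P1=0, P2=1, P3=4) → (P0=2, P1=0, P2=1, P3=4)
step 3: fire t0:  (P0=2, P1=0, P2=1, P3=4) → (P0=2, P1=0, P2=1, P3=4)
step 4: fire t0:  (P0=2, P1=0, P2=1, P3=4) → (P0=2, P1=0, P2=1, P3=4)

(P0=2, P1=0, P2=1, P3=4)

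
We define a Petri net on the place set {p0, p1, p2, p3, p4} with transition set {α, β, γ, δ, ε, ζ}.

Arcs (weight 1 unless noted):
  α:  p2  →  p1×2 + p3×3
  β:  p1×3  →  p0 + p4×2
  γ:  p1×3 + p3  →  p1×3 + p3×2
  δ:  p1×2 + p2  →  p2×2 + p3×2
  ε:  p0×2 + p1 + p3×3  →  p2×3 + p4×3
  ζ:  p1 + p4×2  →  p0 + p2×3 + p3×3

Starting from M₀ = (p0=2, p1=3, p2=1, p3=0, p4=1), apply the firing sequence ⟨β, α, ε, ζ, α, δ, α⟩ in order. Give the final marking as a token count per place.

step 1: fire β:  (p0=2, p1=3, p2=1, p3=0, p4=1) → (p0=3, p1=0, p2=1, p3=0, p4=3)
step 2: fire α:  (p0=3, p1=0, p2=1, p3=0, p4=3) → (p0=3, p1=2, p2=0, p3=3, p4=3)
step 3: fire ε:  (p0=3, p1=2, p2=0, p3=3, p4=3) → (p0=1, p1=1, p2=3, p3=0, p4=6)
step 4: fire ζ:  (p0=1, p1=1, p2=3, p3=0, p4=6) → (p0=2, p1=0, p2=6, p3=3, p4=4)
step 5: fire α:  (p0=2, p1=0, p2=6, p3=3, p4=4) → (p0=2, p1=2, p2=5, p3=6, p4=4)
step 6: fire δ:  (p0=2, p1=2, p2=5, p3=6, p4=4) → (p0=2, p1=0, p2=6, p3=8, p4=4)
step 7: fire α:  (p0=2, p1=0, p2=6, p3=8, p4=4) → (p0=2, p1=2, p2=5, p3=11, p4=4)

(p0=2, p1=2, p2=5, p3=11, p4=4)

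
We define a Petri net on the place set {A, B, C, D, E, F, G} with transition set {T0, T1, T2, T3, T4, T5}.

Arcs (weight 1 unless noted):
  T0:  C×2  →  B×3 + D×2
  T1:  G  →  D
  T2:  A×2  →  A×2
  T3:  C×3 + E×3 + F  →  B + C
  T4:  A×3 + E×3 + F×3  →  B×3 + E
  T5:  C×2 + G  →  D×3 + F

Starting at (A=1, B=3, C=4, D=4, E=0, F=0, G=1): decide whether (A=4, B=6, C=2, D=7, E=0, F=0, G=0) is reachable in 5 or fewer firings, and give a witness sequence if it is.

depth 0: 1 marking
depth 1: 4 markings reached so far
depth 2: 7 markings reached so far
depth 3: 8 markings reached so far
depth 4: 8 markings reached so far
(frontier empty at depth 4; search complete)
target is not among the 8 markings reachable within 5 steps

NO — not reachable within 5 firings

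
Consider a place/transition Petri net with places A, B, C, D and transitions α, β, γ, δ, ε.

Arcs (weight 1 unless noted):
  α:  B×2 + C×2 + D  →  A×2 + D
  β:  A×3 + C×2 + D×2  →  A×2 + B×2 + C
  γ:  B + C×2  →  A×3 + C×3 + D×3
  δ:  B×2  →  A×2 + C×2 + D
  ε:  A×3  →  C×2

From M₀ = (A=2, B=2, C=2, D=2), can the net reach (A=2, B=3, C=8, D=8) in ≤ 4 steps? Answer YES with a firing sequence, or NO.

depth 0: 1 marking
depth 1: 4 markings reached so far
depth 2: 10 markings reached so far
depth 3: 19 markings reached so far
depth 4: 32 markings reached so far
target is not among the 32 markings reachable within 4 steps

NO — not reachable within 4 firings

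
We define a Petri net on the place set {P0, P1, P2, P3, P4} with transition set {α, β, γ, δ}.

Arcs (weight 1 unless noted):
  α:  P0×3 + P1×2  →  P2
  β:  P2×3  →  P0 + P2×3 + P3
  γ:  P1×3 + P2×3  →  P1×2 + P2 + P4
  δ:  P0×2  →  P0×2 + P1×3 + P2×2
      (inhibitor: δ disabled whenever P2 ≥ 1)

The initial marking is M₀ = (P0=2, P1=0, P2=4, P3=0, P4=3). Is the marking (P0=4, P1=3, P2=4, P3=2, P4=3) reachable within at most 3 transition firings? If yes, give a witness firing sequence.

depth 0: 1 marking
depth 1: 2 markings reached so far
depth 2: 3 markings reached so far
depth 3: 4 markings reached so far
target is not among the 4 markings reachable within 3 steps

NO — not reachable within 3 firings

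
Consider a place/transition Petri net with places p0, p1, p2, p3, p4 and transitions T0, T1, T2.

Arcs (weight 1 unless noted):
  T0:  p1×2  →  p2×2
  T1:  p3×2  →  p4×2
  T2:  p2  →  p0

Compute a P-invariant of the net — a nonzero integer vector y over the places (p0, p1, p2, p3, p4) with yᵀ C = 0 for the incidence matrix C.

Incidence matrix C (rows=places, cols=transitions):
       T0   T1   T2
   p0   0    0    1
   p1  -2    0    0
   p2   2    0   -1
   p3   0   -2    0
   p4   0    2    0

Candidate y = [1, 1, 1, 0, 0]; check y·C column-wise:
  col T0: 1·0 + 1·-2 + 1·2 = 0
  col T1: 1·0 + 1·0 + 1·0 + 0·-2 + 0·2 = 0
  col T2: 1·1 + 1·0 + 1·-1 = 0

y = (p0:1, p1:1, p2:1, p3:0, p4:0)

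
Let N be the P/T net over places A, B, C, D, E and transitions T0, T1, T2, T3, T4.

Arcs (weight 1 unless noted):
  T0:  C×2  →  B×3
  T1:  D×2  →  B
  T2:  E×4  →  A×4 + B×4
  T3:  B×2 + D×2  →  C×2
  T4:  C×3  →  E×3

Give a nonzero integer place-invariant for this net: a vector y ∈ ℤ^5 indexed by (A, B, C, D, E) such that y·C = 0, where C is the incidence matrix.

Incidence matrix C (rows=places, cols=transitions):
       T0   T1   T2   T3   T4
    A   0    0    4    0    0
    B   3    1    4   -2    0
    C  -2    0    0    2   -3
    D   0   -2    0   -2    0
    E   0    0   -4    0    3

Candidate y = [1, 2, 3, 1, 3]; check y·C column-wise:
  col T0: 1·0 + 2·3 + 3·-2 + 1·0 + 3·0 = 0
  col T1: 1·0 + 2·1 + 3·0 + 1·-2 + 3·0 = 0
  col T2: 1·4 + 2·4 + 3·0 + 1·0 + 3·-4 = 0
  col T3: 1·0 + 2·-2 + 3·2 + 1·-2 + 3·0 = 0
  col T4: 1·0 + 2·0 + 3·-3 + 1·0 + 3·3 = 0

y = (A:1, B:2, C:3, D:1, E:3)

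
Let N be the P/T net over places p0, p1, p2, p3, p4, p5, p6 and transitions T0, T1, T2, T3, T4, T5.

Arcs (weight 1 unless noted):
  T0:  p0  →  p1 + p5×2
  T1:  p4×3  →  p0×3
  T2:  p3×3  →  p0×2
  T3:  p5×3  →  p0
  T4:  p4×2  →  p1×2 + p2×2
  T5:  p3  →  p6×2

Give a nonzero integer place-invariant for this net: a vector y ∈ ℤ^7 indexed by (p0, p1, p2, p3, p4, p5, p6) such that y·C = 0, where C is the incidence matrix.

y = (p0:3, p1:1, p2:2, p3:2, p4:3, p5:1, p6:1)

Incidence matrix C (rows=places, cols=transitions):
       T0   T1   T2   T3   T4   T5
   p0  -1    3    2    1    0    0
   p1   1    0    0    0    2    0
   p2   0    0    0    0    2    0
   p3   0    0   -3    0    0   -1
   p4   0   -3    0    0   -2    0
   p5   2    0    0   -3    0    0
   p6   0    0    0    0    0    2

Candidate y = [3, 1, 2, 2, 3, 1, 1]; check y·C column-wise:
  col T0: 3·-1 + 1·1 + 2·0 + 2·0 + 3·0 + 1·2 + 1·0 = 0
  col T1: 3·3 + 1·0 + 2·0 + 2·0 + 3·-3 + 1·0 + 1·0 = 0
  col T2: 3·2 + 1·0 + 2·0 + 2·-3 + 3·0 + 1·0 + 1·0 = 0
  col T3: 3·1 + 1·0 + 2·0 + 2·0 + 3·0 + 1·-3 + 1·0 = 0
  col T4: 3·0 + 1·2 + 2·2 + 2·0 + 3·-2 + 1·0 + 1·0 = 0
  col T5: 3·0 + 1·0 + 2·0 + 2·-1 + 3·0 + 1·0 + 1·2 = 0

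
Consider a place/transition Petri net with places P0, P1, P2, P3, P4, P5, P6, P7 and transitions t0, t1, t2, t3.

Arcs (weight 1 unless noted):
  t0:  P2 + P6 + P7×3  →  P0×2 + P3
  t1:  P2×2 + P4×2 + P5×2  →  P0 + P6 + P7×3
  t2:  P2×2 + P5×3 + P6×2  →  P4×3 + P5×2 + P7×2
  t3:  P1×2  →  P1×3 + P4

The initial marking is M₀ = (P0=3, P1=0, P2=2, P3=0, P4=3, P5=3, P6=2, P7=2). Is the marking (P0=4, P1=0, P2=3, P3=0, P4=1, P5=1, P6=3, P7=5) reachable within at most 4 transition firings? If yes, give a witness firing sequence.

depth 0: 1 marking
depth 1: 3 markings reached so far
depth 2: 3 markings reached so far
(frontier empty at depth 2; search complete)
target is not among the 3 markings reachable within 4 steps

NO — not reachable within 4 firings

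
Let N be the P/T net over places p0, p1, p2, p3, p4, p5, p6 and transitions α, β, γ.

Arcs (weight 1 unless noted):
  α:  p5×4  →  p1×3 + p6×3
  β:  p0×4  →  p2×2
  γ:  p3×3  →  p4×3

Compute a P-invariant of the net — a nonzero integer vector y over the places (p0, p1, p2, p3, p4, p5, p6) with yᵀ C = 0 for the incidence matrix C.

Incidence matrix C (rows=places, cols=transitions):
        α    β    γ
   p0   0   -4    0
   p1   3    0    0
   p2   0    2    0
   p3   0    0   -3
   p4   0    0    3
   p5  -4    0    0
   p6   3    0    0

Candidate y = [1, 0, 2, 0, 0, 0, 0]; check y·C column-wise:
  col α: 1·0 + 0·3 + 2·0 + 0·-4 + 0·3 = 0
  col β: 1·-4 + 2·2 = 0
  col γ: 1·0 + 2·0 + 0·-3 + 0·3 = 0

y = (p0:1, p1:0, p2:2, p3:0, p4:0, p5:0, p6:0)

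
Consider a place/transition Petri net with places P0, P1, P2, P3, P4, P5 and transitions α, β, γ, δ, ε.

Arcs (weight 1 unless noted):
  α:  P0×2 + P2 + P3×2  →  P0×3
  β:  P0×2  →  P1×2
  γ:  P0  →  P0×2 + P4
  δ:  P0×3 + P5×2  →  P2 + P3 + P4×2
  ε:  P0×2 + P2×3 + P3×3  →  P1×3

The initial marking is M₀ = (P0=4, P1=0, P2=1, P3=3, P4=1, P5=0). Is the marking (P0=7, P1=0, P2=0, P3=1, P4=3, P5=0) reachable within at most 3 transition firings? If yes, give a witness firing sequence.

YES — reachable via ⟨α, γ, γ⟩ (3 firings)

step 1: fire α:  (P0=4, P1=0, P2=1, P3=3, P4=1, P5=0) → (P0=5, P1=0, P2=0, P3=1, P4=1, P5=0)
step 2: fire γ:  (P0=5, P1=0, P2=0, P3=1, P4=1, P5=0) → (P0=6, P1=0, P2=0, P3=1, P4=2, P5=0)
step 3: fire γ:  (P0=6, P1=0, P2=0, P3=1, P4=2, P5=0) → (P0=7, P1=0, P2=0, P3=1, P4=3, P5=0)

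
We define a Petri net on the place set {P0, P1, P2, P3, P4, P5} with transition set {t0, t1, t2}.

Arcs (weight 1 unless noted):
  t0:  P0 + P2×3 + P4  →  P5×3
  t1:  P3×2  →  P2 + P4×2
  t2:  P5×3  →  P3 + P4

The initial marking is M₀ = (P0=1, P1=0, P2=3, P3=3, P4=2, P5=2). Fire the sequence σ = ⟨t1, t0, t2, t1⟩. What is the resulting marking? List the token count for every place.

step 1: fire t1:  (P0=1, P1=0, P2=3, P3=3, P4=2, P5=2) → (P0=1, P1=0, P2=4, P3=1, P4=4, P5=2)
step 2: fire t0:  (P0=1, P1=0, P2=4, P3=1, P4=4, P5=2) → (P0=0, P1=0, P2=1, P3=1, P4=3, P5=5)
step 3: fire t2:  (P0=0, P1=0, P2=1, P3=1, P4=3, P5=5) → (P0=0, P1=0, P2=1, P3=2, P4=4, P5=2)
step 4: fire t1:  (P0=0, P1=0, P2=1, P3=2, P4=4, P5=2) → (P0=0, P1=0, P2=2, P3=0, P4=6, P5=2)

(P0=0, P1=0, P2=2, P3=0, P4=6, P5=2)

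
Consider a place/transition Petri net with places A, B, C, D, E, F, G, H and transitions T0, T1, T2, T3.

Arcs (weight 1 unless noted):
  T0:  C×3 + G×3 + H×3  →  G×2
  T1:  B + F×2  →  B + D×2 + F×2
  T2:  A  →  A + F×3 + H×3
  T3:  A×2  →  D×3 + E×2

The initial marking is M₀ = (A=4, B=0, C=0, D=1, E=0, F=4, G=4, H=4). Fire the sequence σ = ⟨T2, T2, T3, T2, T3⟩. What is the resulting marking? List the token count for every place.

(A=0, B=0, C=0, D=7, E=4, F=13, G=4, H=13)

step 1: fire T2:  (A=4, B=0, C=0, D=1, E=0, F=4, G=4, H=4) → (A=4, B=0, C=0, D=1, E=0, F=7, G=4, H=7)
step 2: fire T2:  (A=4, B=0, C=0, D=1, E=0, F=7, G=4, H=7) → (A=4, B=0, C=0, D=1, E=0, F=10, G=4, H=10)
step 3: fire T3:  (A=4, B=0, C=0, D=1, E=0, F=10, G=4, H=10) → (A=2, B=0, C=0, D=4, E=2, F=10, G=4, H=10)
step 4: fire T2:  (A=2, B=0, C=0, D=4, E=2, F=10, G=4, H=10) → (A=2, B=0, C=0, D=4, E=2, F=13, G=4, H=13)
step 5: fire T3:  (A=2, B=0, C=0, D=4, E=2, F=13, G=4, H=13) → (A=0, B=0, C=0, D=7, E=4, F=13, G=4, H=13)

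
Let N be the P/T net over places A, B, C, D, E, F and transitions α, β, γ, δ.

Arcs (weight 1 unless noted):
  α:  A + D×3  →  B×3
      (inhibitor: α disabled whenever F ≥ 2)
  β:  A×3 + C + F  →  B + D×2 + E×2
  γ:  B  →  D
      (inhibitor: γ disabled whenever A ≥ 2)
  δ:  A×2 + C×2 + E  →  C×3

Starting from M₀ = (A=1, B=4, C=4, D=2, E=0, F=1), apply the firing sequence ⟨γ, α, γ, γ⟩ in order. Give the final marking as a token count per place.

step 1: fire γ:  (A=1, B=4, C=4, D=2, E=0, F=1) → (A=1, B=3, C=4, D=3, E=0, F=1)
step 2: fire α:  (A=1, B=3, C=4, D=3, E=0, F=1) → (A=0, B=6, C=4, D=0, E=0, F=1)
step 3: fire γ:  (A=0, B=6, C=4, D=0, E=0, F=1) → (A=0, B=5, C=4, D=1, E=0, F=1)
step 4: fire γ:  (A=0, B=5, C=4, D=1, E=0, F=1) → (A=0, B=4, C=4, D=2, E=0, F=1)

(A=0, B=4, C=4, D=2, E=0, F=1)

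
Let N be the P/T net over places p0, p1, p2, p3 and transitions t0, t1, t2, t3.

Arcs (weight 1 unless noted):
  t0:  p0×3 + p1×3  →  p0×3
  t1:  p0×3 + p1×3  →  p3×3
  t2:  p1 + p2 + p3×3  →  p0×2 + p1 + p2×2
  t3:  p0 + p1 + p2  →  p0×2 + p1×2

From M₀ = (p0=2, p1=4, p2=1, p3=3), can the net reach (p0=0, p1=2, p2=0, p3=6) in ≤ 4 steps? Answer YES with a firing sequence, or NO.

step 1: fire t3:  (p0=2, p1=4, p2=1, p3=3) → (p0=3, p1=5, p2=0, p3=3)
step 2: fire t1:  (p0=3, p1=5, p2=0, p3=3) → (p0=0, p1=2, p2=0, p3=6)

YES — reachable via ⟨t3, t1⟩ (2 firings)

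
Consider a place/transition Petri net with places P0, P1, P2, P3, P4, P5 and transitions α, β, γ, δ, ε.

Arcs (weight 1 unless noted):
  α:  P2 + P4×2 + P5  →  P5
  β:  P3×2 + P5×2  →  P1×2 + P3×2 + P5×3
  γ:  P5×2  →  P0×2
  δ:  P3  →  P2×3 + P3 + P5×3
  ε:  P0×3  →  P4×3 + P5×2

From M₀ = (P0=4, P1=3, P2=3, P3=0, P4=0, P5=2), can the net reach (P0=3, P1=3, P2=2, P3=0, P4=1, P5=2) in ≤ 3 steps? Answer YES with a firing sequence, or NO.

step 1: fire γ:  (P0=4, P1=3, P2=3, P3=0, P4=0, P5=2) → (P0=6, P1=3, P2=3, P3=0, P4=0, P5=0)
step 2: fire ε:  (P0=6, P1=3, P2=3, P3=0, P4=0, P5=0) → (P0=3, P1=3, P2=3, P3=0, P4=3, P5=2)
step 3: fire α:  (P0=3, P1=3, P2=3, P3=0, P4=3, P5=2) → (P0=3, P1=3, P2=2, P3=0, P4=1, P5=2)

YES — reachable via ⟨γ, ε, α⟩ (3 firings)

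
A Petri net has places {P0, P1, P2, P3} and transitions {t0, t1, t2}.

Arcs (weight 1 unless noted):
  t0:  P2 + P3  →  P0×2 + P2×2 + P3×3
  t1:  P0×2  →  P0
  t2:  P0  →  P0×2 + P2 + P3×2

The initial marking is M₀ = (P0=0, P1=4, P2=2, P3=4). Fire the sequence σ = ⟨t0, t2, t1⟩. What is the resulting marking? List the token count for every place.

step 1: fire t0:  (P0=0, P1=4, P2=2, P3=4) → (P0=2, P1=4, P2=3, P3=6)
step 2: fire t2:  (P0=2, P1=4, P2=3, P3=6) → (P0=3, P1=4, P2=4, P3=8)
step 3: fire t1:  (P0=3, P1=4, P2=4, P3=8) → (P0=2, P1=4, P2=4, P3=8)

(P0=2, P1=4, P2=4, P3=8)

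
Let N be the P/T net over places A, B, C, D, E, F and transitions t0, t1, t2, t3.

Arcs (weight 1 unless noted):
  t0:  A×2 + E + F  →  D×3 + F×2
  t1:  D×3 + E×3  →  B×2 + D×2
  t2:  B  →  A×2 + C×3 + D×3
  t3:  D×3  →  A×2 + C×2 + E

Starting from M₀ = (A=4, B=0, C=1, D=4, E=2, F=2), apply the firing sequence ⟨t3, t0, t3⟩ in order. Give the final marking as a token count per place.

(A=6, B=0, C=5, D=1, E=3, F=3)

step 1: fire t3:  (A=4, B=0, C=1, D=4, E=2, F=2) → (A=6, B=0, C=3, D=1, E=3, F=2)
step 2: fire t0:  (A=6, B=0, C=3, D=1, E=3, F=2) → (A=4, B=0, C=3, D=4, E=2, F=3)
step 3: fire t3:  (A=4, B=0, C=3, D=4, E=2, F=3) → (A=6, B=0, C=5, D=1, E=3, F=3)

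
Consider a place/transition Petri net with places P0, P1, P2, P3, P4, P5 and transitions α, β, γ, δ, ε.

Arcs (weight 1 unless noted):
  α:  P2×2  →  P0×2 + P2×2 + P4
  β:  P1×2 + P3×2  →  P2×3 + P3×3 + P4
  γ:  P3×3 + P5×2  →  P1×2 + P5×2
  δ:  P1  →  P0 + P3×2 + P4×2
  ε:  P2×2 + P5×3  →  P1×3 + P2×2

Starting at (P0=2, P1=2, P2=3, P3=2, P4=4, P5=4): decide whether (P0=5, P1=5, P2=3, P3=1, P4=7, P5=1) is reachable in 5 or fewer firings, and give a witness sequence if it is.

depth 0: 1 marking
depth 1: 5 markings reached so far
depth 2: 14 markings reached so far
depth 3: 30 markings reached so far
depth 4: 54 markings reached so far
depth 5: 87 markings reached so far
target is not among the 87 markings reachable within 5 steps

NO — not reachable within 5 firings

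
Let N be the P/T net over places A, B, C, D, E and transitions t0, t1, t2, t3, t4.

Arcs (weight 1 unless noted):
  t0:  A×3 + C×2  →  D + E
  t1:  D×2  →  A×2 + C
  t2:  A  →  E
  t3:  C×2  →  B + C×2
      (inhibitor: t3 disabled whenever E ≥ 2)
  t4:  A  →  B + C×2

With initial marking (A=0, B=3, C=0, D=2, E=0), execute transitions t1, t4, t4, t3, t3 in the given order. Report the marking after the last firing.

(A=0, B=7, C=5, D=0, E=0)

step 1: fire t1:  (A=0, B=3, C=0, D=2, E=0) → (A=2, B=3, C=1, D=0, E=0)
step 2: fire t4:  (A=2, B=3, C=1, D=0, E=0) → (A=1, B=4, C=3, D=0, E=0)
step 3: fire t4:  (A=1, B=4, C=3, D=0, E=0) → (A=0, B=5, C=5, D=0, E=0)
step 4: fire t3:  (A=0, B=5, C=5, D=0, E=0) → (A=0, B=6, C=5, D=0, E=0)
step 5: fire t3:  (A=0, B=6, C=5, D=0, E=0) → (A=0, B=7, C=5, D=0, E=0)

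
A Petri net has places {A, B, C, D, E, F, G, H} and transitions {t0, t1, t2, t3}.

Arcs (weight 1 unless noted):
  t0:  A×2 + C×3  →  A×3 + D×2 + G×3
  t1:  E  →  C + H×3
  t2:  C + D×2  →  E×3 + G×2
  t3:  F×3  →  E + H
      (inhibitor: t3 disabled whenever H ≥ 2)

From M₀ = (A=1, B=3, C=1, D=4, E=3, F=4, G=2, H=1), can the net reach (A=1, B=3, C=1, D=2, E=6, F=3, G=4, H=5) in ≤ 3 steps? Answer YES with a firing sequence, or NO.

NO — not reachable within 3 firings

depth 0: 1 marking
depth 1: 4 markings reached so far
depth 2: 8 markings reached so far
depth 3: 13 markings reached so far
target is not among the 13 markings reachable within 3 steps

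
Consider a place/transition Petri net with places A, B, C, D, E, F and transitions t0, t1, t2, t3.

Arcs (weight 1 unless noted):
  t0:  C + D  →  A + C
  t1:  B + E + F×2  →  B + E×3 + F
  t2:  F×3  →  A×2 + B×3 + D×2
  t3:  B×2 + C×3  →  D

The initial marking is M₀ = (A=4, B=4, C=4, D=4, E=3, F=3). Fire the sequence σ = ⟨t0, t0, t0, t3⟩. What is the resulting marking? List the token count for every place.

step 1: fire t0:  (A=4, B=4, C=4, D=4, E=3, F=3) → (A=5, B=4, C=4, D=3, E=3, F=3)
step 2: fire t0:  (A=5, B=4, C=4, D=3, E=3, F=3) → (A=6, B=4, C=4, D=2, E=3, F=3)
step 3: fire t0:  (A=6, B=4, C=4, D=2, E=3, F=3) → (A=7, B=4, C=4, D=1, E=3, F=3)
step 4: fire t3:  (A=7, B=4, C=4, D=1, E=3, F=3) → (A=7, B=2, C=1, D=2, E=3, F=3)

(A=7, B=2, C=1, D=2, E=3, F=3)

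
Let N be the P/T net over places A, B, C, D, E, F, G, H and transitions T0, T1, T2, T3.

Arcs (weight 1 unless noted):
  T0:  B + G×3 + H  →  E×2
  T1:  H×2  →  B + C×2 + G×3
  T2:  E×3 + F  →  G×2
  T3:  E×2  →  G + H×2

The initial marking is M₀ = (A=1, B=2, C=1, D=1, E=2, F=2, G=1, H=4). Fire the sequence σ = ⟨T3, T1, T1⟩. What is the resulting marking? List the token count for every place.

step 1: fire T3:  (A=1, B=2, C=1, D=1, E=2, F=2, G=1, H=4) → (A=1, B=2, C=1, D=1, E=0, F=2, G=2, H=6)
step 2: fire T1:  (A=1, B=2, C=1, D=1, E=0, F=2, G=2, H=6) → (A=1, B=3, C=3, D=1, E=0, F=2, G=5, H=4)
step 3: fire T1:  (A=1, B=3, C=3, D=1, E=0, F=2, G=5, H=4) → (A=1, B=4, C=5, D=1, E=0, F=2, G=8, H=2)

(A=1, B=4, C=5, D=1, E=0, F=2, G=8, H=2)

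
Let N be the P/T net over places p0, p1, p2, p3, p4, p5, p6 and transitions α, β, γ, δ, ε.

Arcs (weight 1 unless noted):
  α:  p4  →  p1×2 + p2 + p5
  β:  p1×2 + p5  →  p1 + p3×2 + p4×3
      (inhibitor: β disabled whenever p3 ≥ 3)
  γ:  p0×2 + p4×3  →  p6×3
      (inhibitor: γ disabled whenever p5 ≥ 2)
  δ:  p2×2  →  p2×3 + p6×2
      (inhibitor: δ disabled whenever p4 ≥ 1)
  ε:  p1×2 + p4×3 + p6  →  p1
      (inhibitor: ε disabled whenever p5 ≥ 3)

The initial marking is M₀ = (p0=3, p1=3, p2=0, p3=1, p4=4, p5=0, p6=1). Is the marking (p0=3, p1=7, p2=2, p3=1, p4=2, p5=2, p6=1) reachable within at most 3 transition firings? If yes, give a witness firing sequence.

step 1: fire α:  (p0=3, p1=3, p2=0, p3=1, p4=4, p5=0, p6=1) → (p0=3, p1=5, p2=1, p3=1, p4=3, p5=1, p6=1)
step 2: fire α:  (p0=3, p1=5, p2=1, p3=1, p4=3, p5=1, p6=1) → (p0=3, p1=7, p2=2, p3=1, p4=2, p5=2, p6=1)

YES — reachable via ⟨α, α⟩ (2 firings)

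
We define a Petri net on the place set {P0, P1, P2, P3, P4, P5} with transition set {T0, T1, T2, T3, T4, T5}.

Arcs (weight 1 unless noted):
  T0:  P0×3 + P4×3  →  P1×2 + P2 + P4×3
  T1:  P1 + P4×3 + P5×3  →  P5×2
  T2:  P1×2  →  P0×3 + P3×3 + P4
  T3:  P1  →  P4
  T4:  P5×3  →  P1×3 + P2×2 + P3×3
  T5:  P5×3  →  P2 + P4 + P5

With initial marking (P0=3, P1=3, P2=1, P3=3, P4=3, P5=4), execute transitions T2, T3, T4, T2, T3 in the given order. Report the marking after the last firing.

step 1: fire T2:  (P0=3, P1=3, P2=1, P3=3, P4=3, P5=4) → (P0=6, P1=1, P2=1, P3=6, P4=4, P5=4)
step 2: fire T3:  (P0=6, P1=1, P2=1, P3=6, P4=4, P5=4) → (P0=6, P1=0, P2=1, P3=6, P4=5, P5=4)
step 3: fire T4:  (P0=6, P1=0, P2=1, P3=6, P4=5, P5=4) → (P0=6, P1=3, P2=3, P3=9, P4=5, P5=1)
step 4: fire T2:  (P0=6, P1=3, P2=3, P3=9, P4=5, P5=1) → (P0=9, P1=1, P2=3, P3=12, P4=6, P5=1)
step 5: fire T3:  (P0=9, P1=1, P2=3, P3=12, P4=6, P5=1) → (P0=9, P1=0, P2=3, P3=12, P4=7, P5=1)

(P0=9, P1=0, P2=3, P3=12, P4=7, P5=1)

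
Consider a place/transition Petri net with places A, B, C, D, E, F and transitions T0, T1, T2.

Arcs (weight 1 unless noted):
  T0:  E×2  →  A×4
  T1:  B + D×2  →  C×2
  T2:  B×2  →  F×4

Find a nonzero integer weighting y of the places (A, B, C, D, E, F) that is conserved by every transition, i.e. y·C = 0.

Incidence matrix C (rows=places, cols=transitions):
       T0   T1   T2
    A   4    0    0
    B   0   -1   -2
    C   0    2    0
    D   0   -2    0
    E  -2    0    0
    F   0    0    4

Candidate y = [0, 0, 1, 1, 0, 0]; check y·C column-wise:
  col T0: 0·4 + 1·0 + 1·0 + 0·-2 = 0
  col T1: 0·-1 + 1·2 + 1·-2 = 0
  col T2: 0·-2 + 1·0 + 1·0 + 0·4 = 0

y = (A:0, B:0, C:1, D:1, E:0, F:0)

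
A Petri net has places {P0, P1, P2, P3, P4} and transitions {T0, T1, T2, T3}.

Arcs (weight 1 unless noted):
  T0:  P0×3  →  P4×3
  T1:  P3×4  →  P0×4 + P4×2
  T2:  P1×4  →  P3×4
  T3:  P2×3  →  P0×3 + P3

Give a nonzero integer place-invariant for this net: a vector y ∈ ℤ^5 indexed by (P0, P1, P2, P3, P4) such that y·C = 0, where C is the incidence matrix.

Incidence matrix C (rows=places, cols=transitions):
       T0   T1   T2   T3
   P0  -3    4    0    3
   P1   0    0   -4    0
   P2   0    0    0   -3
   P3   0   -4    4    1
   P4   3    2    0    0

Candidate y = [2, 3, 3, 3, 2]; check y·C column-wise:
  col T0: 2·-3 + 3·0 + 3·0 + 3·0 + 2·3 = 0
  col T1: 2·4 + 3·0 + 3·0 + 3·-4 + 2·2 = 0
  col T2: 2·0 + 3·-4 + 3·0 + 3·4 + 2·0 = 0
  col T3: 2·3 + 3·0 + 3·-3 + 3·1 + 2·0 = 0

y = (P0:2, P1:3, P2:3, P3:3, P4:2)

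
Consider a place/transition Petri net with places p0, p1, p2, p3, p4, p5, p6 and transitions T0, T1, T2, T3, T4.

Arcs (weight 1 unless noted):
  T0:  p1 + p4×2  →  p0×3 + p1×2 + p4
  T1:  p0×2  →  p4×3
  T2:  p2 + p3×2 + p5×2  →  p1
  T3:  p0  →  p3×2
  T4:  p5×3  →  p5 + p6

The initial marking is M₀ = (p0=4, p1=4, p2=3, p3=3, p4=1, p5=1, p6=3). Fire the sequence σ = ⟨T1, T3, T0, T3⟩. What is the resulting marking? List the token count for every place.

step 1: fire T1:  (p0=4, p1=4, p2=3, p3=3, p4=1, p5=1, p6=3) → (p0=2, p1=4, p2=3, p3=3, p4=4, p5=1, p6=3)
step 2: fire T3:  (p0=2, p1=4, p2=3, p3=3, p4=4, p5=1, p6=3) → (p0=1, p1=4, p2=3, p3=5, p4=4, p5=1, p6=3)
step 3: fire T0:  (p0=1, p1=4, p2=3, p3=5, p4=4, p5=1, p6=3) → (p0=4, p1=5, p2=3, p3=5, p4=3, p5=1, p6=3)
step 4: fire T3:  (p0=4, p1=5, p2=3, p3=5, p4=3, p5=1, p6=3) → (p0=3, p1=5, p2=3, p3=7, p4=3, p5=1, p6=3)

(p0=3, p1=5, p2=3, p3=7, p4=3, p5=1, p6=3)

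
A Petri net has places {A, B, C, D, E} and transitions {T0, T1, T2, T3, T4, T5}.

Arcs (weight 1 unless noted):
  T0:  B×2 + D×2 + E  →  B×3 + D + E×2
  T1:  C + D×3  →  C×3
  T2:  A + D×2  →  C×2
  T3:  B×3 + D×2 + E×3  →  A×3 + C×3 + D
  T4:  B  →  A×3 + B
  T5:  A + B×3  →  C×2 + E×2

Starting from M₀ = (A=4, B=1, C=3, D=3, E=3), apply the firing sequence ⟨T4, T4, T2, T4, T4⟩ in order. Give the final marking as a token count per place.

step 1: fire T4:  (A=4, B=1, C=3, D=3, E=3) → (A=7, B=1, C=3, D=3, E=3)
step 2: fire T4:  (A=7, B=1, C=3, D=3, E=3) → (A=10, B=1, C=3, D=3, E=3)
step 3: fire T2:  (A=10, B=1, C=3, D=3, E=3) → (A=9, B=1, C=5, D=1, E=3)
step 4: fire T4:  (A=9, B=1, C=5, D=1, E=3) → (A=12, B=1, C=5, D=1, E=3)
step 5: fire T4:  (A=12, B=1, C=5, D=1, E=3) → (A=15, B=1, C=5, D=1, E=3)

(A=15, B=1, C=5, D=1, E=3)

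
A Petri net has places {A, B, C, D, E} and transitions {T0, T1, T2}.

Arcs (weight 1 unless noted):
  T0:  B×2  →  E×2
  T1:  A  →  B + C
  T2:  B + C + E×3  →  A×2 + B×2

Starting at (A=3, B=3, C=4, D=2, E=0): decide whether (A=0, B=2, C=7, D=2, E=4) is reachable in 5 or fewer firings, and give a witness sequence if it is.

step 1: fire T0:  (A=3, B=3, C=4, D=2, E=0) → (A=3, B=1, C=4, D=2, E=2)
step 2: fire T1:  (A=3, B=1, C=4, D=2, E=2) → (A=2, B=2, C=5, D=2, E=2)
step 3: fire T0:  (A=2, B=2, C=5, D=2, E=2) → (A=2, B=0, C=5, D=2, E=4)
step 4: fire T1:  (A=2, B=0, C=5, D=2, E=4) → (A=1, B=1, C=6, D=2, E=4)
step 5: fire T1:  (A=1, B=1, C=6, D=2, E=4) → (A=0, B=2, C=7, D=2, E=4)

YES — reachable via ⟨T0, T1, T0, T1, T1⟩ (5 firings)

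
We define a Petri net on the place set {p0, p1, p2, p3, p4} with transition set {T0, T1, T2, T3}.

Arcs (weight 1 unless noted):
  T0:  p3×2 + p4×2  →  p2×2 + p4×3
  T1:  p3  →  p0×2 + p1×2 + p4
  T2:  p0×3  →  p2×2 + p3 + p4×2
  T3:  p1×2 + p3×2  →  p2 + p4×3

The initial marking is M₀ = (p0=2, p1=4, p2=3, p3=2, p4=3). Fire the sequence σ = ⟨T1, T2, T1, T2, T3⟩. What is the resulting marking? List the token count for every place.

(p0=0, p1=6, p2=8, p3=0, p4=12)

step 1: fire T1:  (p0=2, p1=4, p2=3, p3=2, p4=3) → (p0=4, p1=6, p2=3, p3=1, p4=4)
step 2: fire T2:  (p0=4, p1=6, p2=3, p3=1, p4=4) → (p0=1, p1=6, p2=5, p3=2, p4=6)
step 3: fire T1:  (p0=1, p1=6, p2=5, p3=2, p4=6) → (p0=3, p1=8, p2=5, p3=1, p4=7)
step 4: fire T2:  (p0=3, p1=8, p2=5, p3=1, p4=7) → (p0=0, p1=8, p2=7, p3=2, p4=9)
step 5: fire T3:  (p0=0, p1=8, p2=7, p3=2, p4=9) → (p0=0, p1=6, p2=8, p3=0, p4=12)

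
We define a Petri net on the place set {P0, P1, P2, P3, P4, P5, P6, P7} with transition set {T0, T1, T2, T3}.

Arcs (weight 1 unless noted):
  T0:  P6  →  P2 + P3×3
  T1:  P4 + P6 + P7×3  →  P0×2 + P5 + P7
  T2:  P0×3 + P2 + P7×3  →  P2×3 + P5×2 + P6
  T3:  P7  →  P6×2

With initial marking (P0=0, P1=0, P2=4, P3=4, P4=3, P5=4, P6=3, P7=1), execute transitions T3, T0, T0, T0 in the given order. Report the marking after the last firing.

(P0=0, P1=0, P2=7, P3=13, P4=3, P5=4, P6=2, P7=0)

step 1: fire T3:  (P0=0, P1=0, P2=4, P3=4, P4=3, P5=4, P6=3, P7=1) → (P0=0, P1=0, P2=4, P3=4, P4=3, P5=4, P6=5, P7=0)
step 2: fire T0:  (P0=0, P1=0, P2=4, P3=4, P4=3, P5=4, P6=5, P7=0) → (P0=0, P1=0, P2=5, P3=7, P4=3, P5=4, P6=4, P7=0)
step 3: fire T0:  (P0=0, P1=0, P2=5, P3=7, P4=3, P5=4, P6=4, P7=0) → (P0=0, P1=0, P2=6, P3=10, P4=3, P5=4, P6=3, P7=0)
step 4: fire T0:  (P0=0, P1=0, P2=6, P3=10, P4=3, P5=4, P6=3, P7=0) → (P0=0, P1=0, P2=7, P3=13, P4=3, P5=4, P6=2, P7=0)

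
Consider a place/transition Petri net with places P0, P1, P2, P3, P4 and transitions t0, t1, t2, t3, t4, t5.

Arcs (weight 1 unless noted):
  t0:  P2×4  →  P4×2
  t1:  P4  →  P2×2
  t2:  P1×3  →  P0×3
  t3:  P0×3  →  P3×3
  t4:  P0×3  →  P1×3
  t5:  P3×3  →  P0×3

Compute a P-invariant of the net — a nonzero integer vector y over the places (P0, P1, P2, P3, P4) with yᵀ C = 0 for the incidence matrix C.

y = (P0:1, P1:1, P2:0, P3:1, P4:0)

Incidence matrix C (rows=places, cols=transitions):
       t0   t1   t2   t3   t4   t5
   P0   0    0    3   -3   -3    3
   P1   0    0   -3    0    3    0
   P2  -4    2    0    0    0    0
   P3   0    0    0    3    0   -3
   P4   2   -1    0    0    0    0

Candidate y = [1, 1, 0, 1, 0]; check y·C column-wise:
  col t0: 1·0 + 1·0 + 0·-4 + 1·0 + 0·2 = 0
  col t1: 1·0 + 1·0 + 0·2 + 1·0 + 0·-1 = 0
  col t2: 1·3 + 1·-3 + 1·0 = 0
  col t3: 1·-3 + 1·0 + 1·3 = 0
  col t4: 1·-3 + 1·3 + 1·0 = 0
  col t5: 1·3 + 1·0 + 1·-3 = 0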